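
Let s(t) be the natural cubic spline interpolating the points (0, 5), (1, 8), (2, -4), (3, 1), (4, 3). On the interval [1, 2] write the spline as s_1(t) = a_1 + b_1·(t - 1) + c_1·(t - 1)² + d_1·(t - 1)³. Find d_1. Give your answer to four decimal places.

11.4286

Put m_i = s'' at the i-th knot. Here h = (1, 1, 1, 1) and Δ = (3, -12, 5, 2), so the interior equations h_(i-1)·m_(i-1) + 2(h_(i-1)+h_i)·m_i + h_i·m_(i+1) = 6(Δ_i − Δ_(i-1)) read
  1·m_0 + 4·m_1 + 1·m_2 = 6(Δ_1 - Δ_0) = -90
  1·m_1 + 4·m_2 + 1·m_3 = 6(Δ_2 - Δ_1) = 102
  1·m_2 + 4·m_3 + 1·m_4 = 6(Δ_3 - Δ_2) = -18
Natural end conditions: m_0 = m_4 = 0.
Solving: m_0 = 0, m_1 = -222/7, m_2 = 258/7, m_3 = -96/7, m_4 = 0.
On [1, 2], with s_1(t) = a_1 + b_1·(t - 1) + c_1·(t - 1)² + d_1·(t - 1)³: c_1 = m_1/2 = -111/7, d_1 = (m_2 - m_1)/(6h_1) = 80/7, b_1 = Δ_1 - h_1(2m_1 + m_2)/6 = -53/7.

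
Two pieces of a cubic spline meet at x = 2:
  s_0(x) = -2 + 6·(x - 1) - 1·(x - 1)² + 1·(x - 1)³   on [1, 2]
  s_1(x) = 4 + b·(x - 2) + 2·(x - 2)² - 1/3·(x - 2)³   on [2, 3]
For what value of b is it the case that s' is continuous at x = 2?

7

s_0'(x) = 6 - 2·(x - 1) + 3·(x - 1)², so s_0'(2) = 7. On the right, s_1'(2) = b, so b = 7.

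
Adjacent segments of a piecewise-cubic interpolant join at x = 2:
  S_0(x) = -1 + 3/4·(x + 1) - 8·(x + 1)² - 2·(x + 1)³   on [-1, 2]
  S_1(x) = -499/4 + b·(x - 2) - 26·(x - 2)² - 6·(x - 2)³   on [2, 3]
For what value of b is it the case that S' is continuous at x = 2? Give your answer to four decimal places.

-101.2500

S_0'(x) = 3/4 - 16·(x + 1) - 6·(x + 1)², so S_0'(2) = -405/4. On the right, S_1'(2) = b, so b = -405/4.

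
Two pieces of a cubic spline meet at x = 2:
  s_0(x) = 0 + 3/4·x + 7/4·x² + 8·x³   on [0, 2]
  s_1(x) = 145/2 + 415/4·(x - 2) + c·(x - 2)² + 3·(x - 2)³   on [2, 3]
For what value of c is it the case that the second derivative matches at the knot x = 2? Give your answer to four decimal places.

49.7500

s_0''(x) = 7/2 + 48·x, so s_0''(2) = 199/2. On the right, s_1''(2) = 2c, so c = 199/4.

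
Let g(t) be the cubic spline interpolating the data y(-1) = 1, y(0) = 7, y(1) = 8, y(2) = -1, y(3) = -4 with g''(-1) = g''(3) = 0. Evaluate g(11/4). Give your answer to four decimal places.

With M_i denoting the second derivative at x_i, h_i = 1, 1, 1, 1, and Δ_i = (y_(i+1) − y_i)/h_i = 6, 1, -9, -3:
  1·M_0 + 4·M_1 + 1·M_2 = 6(Δ_1 - Δ_0) = -30
  1·M_1 + 4·M_2 + 1·M_3 = 6(Δ_2 - Δ_1) = -60
  1·M_2 + 4·M_3 + 1·M_4 = 6(Δ_3 - Δ_2) = 36
Natural end conditions: M_0 = M_4 = 0.
Forward elimination and back-substitution give M_0 = 0, M_1 = -87/28, M_2 = -123/7, M_3 = 375/28, M_4 = 0.
On [2, 3], g(t) = -1 - 209/28·(t - 2) + 375/56·(t - 2)² - 125/56·(t - 2)³.
With (t - 2) = 3/4: g(11/4) = -13523/3584.

-3.7732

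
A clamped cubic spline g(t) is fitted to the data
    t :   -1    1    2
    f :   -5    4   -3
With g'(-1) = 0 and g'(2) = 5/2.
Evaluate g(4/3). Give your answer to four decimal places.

1.1728

Let m_i = g''(x_i). Step sizes h_i = 2, 1; slopes of the chords Δ_i = (y_(i+1) - y_i)/h_i = 9/2, -7.
  2·m_0 + 6·m_1 + 1·m_2 = 6(Δ_1 - Δ_0) = -69
Clamped end conditions give two more equations: 2h_0·m_0 + h_0·m_1 = 6(Δ_0 - g'(-1)) = 27 and h_1·m_1 + 2h_1·m_2 = 6(g'(2) - Δ_1) = 57.
Forward elimination and back-substitution give m_0 = 229/12, m_1 = -74/3, m_2 = 245/6.
On [1, 2], g(t) = 4 - 67/12·(t - 1) - 37/3·(t - 1)² + 131/12·(t - 1)³.
With (t - 1) = 1/3: g(4/3) = 95/81.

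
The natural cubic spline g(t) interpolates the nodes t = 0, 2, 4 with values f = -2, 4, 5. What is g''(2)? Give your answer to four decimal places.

With M_i denoting the second derivative at x_i, h_i = 2, 2, and Δ_i = (y_(i+1) − y_i)/h_i = 3, 1/2:
  2·M_0 + 8·M_1 + 2·M_2 = 6(Δ_1 - Δ_0) = -15
Natural end conditions: M_0 = M_2 = 0.
Hence M_0 = 0, M_1 = -15/8, M_2 = 0.

-1.8750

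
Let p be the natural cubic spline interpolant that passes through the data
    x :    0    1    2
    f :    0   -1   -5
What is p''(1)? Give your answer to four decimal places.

Let M_i = p''(x_i). Step sizes h_i = 1, 1; slopes of the chords Δ_i = (y_(i+1) - y_i)/h_i = -1, -4.
  1·M_0 + 4·M_1 + 1·M_2 = 6(Δ_1 - Δ_0) = -18
Natural end conditions: M_0 = M_2 = 0.
Forward elimination and back-substitution give M_0 = 0, M_1 = -9/2, M_2 = 0.

-4.5000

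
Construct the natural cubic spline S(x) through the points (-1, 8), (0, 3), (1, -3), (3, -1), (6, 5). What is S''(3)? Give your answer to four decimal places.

With M_i denoting the second derivative at x_i, h_i = 1, 1, 2, 3, and Δ_i = (y_(i+1) − y_i)/h_i = -5, -6, 1, 2:
  1·M_0 + 4·M_1 + 1·M_2 = 6(Δ_1 - Δ_0) = -6
  1·M_1 + 6·M_2 + 2·M_3 = 6(Δ_2 - Δ_1) = 42
  2·M_2 + 10·M_3 + 3·M_4 = 6(Δ_3 - Δ_2) = 6
Natural end conditions: M_0 = M_4 = 0.
Solving: M_0 = 0, M_1 = -372/107, M_2 = 846/107, M_3 = -105/107, M_4 = 0.

-0.9813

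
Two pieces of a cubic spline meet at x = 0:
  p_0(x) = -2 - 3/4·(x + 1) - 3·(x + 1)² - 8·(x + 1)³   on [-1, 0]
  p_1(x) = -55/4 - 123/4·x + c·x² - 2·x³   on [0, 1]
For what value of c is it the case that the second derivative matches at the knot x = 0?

-27

p_0''(x) = -6 - 48·(x + 1), so p_0''(0) = -54. On the right, p_1''(0) = 2c, so c = -27.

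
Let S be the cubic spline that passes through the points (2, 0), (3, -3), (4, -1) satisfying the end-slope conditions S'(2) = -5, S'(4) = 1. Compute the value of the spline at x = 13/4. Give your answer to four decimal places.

With σ_i denoting the second derivative at x_i, h_i = 1, 1, and Δ_i = (y_(i+1) − y_i)/h_i = -3, 2:
  1·σ_0 + 4·σ_1 + 1·σ_2 = 6(Δ_1 - Δ_0) = 30
Clamped end conditions give two more equations: 2h_0·σ_0 + h_0·σ_1 = 6(Δ_0 - S'(2)) = 12 and h_1·σ_1 + 2h_1·σ_2 = 6(S'(4) - Δ_1) = -6.
Solving: σ_0 = 3/2, σ_1 = 9, σ_2 = -15/2.
On [3, 4], S(x) = -3 + 1/4·(x - 3) + 9/2·(x - 3)² - 11/4·(x - 3)³.
With (x - 3) = 1/4: S(13/4) = -691/256.

-2.6992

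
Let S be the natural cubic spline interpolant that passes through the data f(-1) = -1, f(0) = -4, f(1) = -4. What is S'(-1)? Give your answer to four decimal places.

Let M_i = S''(x_i). Step sizes h_i = 1, 1; slopes of the chords Δ_i = (y_(i+1) - y_i)/h_i = -3, 0.
  1·M_0 + 4·M_1 + 1·M_2 = 6(Δ_1 - Δ_0) = 18
Natural end conditions: M_0 = M_2 = 0.
Solving: M_0 = 0, M_1 = 9/2, M_2 = 0.
On [-1, 0], S'(x) = b_0 + 2c_0·(x + 1) + 3d_0·(x + 1)² with b_0 = Δ_0 - h_0(2M_0 + M_1)/6 = -15/4, c_0 = M_0/2 = 0, d_0 = (M_1 - M_0)/(6h_0) = 3/4. So S'(-1) = -15/4.

-3.7500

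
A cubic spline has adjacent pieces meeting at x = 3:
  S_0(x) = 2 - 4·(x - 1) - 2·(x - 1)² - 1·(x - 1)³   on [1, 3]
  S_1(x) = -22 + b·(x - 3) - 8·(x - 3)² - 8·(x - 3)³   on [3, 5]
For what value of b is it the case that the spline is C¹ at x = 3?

S_0'(x) = -4 - 4·(x - 1) - 3·(x - 1)², so S_0'(3) = -24. On the right, S_1'(3) = b, so b = -24.

-24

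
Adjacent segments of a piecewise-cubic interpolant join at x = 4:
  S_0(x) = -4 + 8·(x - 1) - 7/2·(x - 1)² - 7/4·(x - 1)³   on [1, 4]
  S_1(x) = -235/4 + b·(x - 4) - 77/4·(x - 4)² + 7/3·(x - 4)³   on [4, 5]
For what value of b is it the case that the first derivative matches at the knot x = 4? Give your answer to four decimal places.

-60.2500

S_0'(x) = 8 - 7·(x - 1) - 21/4·(x - 1)², so S_0'(4) = -241/4. On the right, S_1'(4) = b, so b = -241/4.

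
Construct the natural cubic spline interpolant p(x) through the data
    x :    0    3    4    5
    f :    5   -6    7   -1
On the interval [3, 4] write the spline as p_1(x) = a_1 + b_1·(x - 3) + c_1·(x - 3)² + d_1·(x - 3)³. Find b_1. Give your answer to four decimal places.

With σ_i denoting the second derivative at x_i, h_i = 3, 1, 1, and Δ_i = (y_(i+1) − y_i)/h_i = -11/3, 13, -8:
  3·σ_0 + 8·σ_1 + 1·σ_2 = 6(Δ_1 - Δ_0) = 100
  1·σ_1 + 4·σ_2 + 1·σ_3 = 6(Δ_2 - Δ_1) = -126
Natural end conditions: σ_0 = σ_3 = 0.
Solving the tridiagonal system: σ_0 = 0, σ_1 = 526/31, σ_2 = -1108/31, σ_3 = 0.
On [3, 4], with p_1(x) = a_1 + b_1·(x - 3) + c_1·(x - 3)² + d_1·(x - 3)³: c_1 = σ_1/2 = 263/31, d_1 = (σ_2 - σ_1)/(6h_1) = -817/93, b_1 = Δ_1 - h_1(2σ_1 + σ_2)/6 = 1237/93.

13.3011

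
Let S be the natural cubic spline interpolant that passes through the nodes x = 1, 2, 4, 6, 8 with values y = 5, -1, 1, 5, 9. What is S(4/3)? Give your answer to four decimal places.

Let σ_i = S''(x_i). Step sizes h_i = 1, 2, 2, 2; slopes of the chords Δ_i = (y_(i+1) - y_i)/h_i = -6, 1, 2, 2.
  1·σ_0 + 6·σ_1 + 2·σ_2 = 6(Δ_1 - Δ_0) = 42
  2·σ_1 + 8·σ_2 + 2·σ_3 = 6(Δ_2 - Δ_1) = 6
  2·σ_2 + 8·σ_3 + 2·σ_4 = 6(Δ_3 - Δ_2) = 0
Natural end conditions: σ_0 = σ_4 = 0.
Forward elimination and back-substitution give σ_0 = 0, σ_1 = 303/41, σ_2 = -48/41, σ_3 = 12/41, σ_4 = 0.
On [1, 2], S(x) = 5 - 593/82·(x - 1) + 0·(x - 1)² + 101/82·(x - 1)³.
With (x - 1) = 1/3: S(4/3) = 2917/1107.

2.6350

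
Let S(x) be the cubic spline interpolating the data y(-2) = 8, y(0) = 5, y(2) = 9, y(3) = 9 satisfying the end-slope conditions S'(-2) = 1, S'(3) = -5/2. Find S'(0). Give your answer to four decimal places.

-0.3478

Write σ_i for S''(x_i). With h_i = 2, 2, 1 and divided differences Δ_i = -3/2, 2, 0, the continuity of S' gives the tridiagonal system
  2·σ_0 + 8·σ_1 + 2·σ_2 = 6(Δ_1 - Δ_0) = 21
  2·σ_1 + 6·σ_2 + 1·σ_3 = 6(Δ_2 - Δ_1) = -12
Clamped end conditions give two more equations: 2h_0·σ_0 + h_0·σ_1 = 6(Δ_0 - S'(-2)) = -15 and h_2·σ_2 + 2h_2·σ_3 = 6(S'(3) - Δ_2) = -15.
Solving the tridiagonal system: σ_0 = -283/46, σ_1 = 221/46, σ_2 = -59/23, σ_3 = -143/23.
On [0, 2], S'(x) = b_1 + 2c_1·x + 3d_1·x² with b_1 = Δ_1 - h_1(2σ_1 + σ_2)/6 = -8/23, c_1 = σ_1/2 = 221/92, d_1 = (σ_2 - σ_1)/(6h_1) = -113/184. So S'(0) = -8/23.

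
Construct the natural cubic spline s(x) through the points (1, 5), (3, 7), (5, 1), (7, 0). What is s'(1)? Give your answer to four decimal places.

2.2333

With m_i denoting the second derivative at x_i, h_i = 2, 2, 2, and Δ_i = (y_(i+1) − y_i)/h_i = 1, -3, -1/2:
  2·m_0 + 8·m_1 + 2·m_2 = 6(Δ_1 - Δ_0) = -24
  2·m_1 + 8·m_2 + 2·m_3 = 6(Δ_2 - Δ_1) = 15
Natural end conditions: m_0 = m_3 = 0.
Solving the tridiagonal system: m_0 = 0, m_1 = -37/10, m_2 = 14/5, m_3 = 0.
On [1, 3], s'(x) = b_0 + 2c_0·(x - 1) + 3d_0·(x - 1)² with b_0 = Δ_0 - h_0(2m_0 + m_1)/6 = 67/30, c_0 = m_0/2 = 0, d_0 = (m_1 - m_0)/(6h_0) = -37/120. So s'(1) = 67/30.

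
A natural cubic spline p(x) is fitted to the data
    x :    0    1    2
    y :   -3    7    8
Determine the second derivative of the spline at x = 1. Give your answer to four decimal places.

Put M_i = p'' at the i-th knot. Here h = (1, 1) and Δ = (10, 1), so the interior equations h_(i-1)·M_(i-1) + 2(h_(i-1)+h_i)·M_i + h_i·M_(i+1) = 6(Δ_i − Δ_(i-1)) read
  1·M_0 + 4·M_1 + 1·M_2 = 6(Δ_1 - Δ_0) = -54
Natural end conditions: M_0 = M_2 = 0.
Hence M_0 = 0, M_1 = -27/2, M_2 = 0.

-13.5000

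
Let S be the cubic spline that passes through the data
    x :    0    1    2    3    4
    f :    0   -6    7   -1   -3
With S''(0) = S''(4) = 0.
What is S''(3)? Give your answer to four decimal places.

20.6786

Put σ_i = S'' at the i-th knot. Here h = (1, 1, 1, 1) and Δ = (-6, 13, -8, -2), so the interior equations h_(i-1)·σ_(i-1) + 2(h_(i-1)+h_i)·σ_i + h_i·σ_(i+1) = 6(Δ_i − Δ_(i-1)) read
  1·σ_0 + 4·σ_1 + 1·σ_2 = 6(Δ_1 - Δ_0) = 114
  1·σ_1 + 4·σ_2 + 1·σ_3 = 6(Δ_2 - Δ_1) = -126
  1·σ_2 + 4·σ_3 + 1·σ_4 = 6(Δ_3 - Δ_2) = 36
Natural end conditions: σ_0 = σ_4 = 0.
Solving the tridiagonal system: σ_0 = 0, σ_1 = 1125/28, σ_2 = -327/7, σ_3 = 579/28, σ_4 = 0.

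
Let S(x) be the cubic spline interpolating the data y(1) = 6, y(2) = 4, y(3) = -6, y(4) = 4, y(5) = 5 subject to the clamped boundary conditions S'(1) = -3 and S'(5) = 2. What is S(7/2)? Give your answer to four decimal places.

-1.9464

With m_i denoting the second derivative at x_i, h_i = 1, 1, 1, 1, and Δ_i = (y_(i+1) − y_i)/h_i = -2, -10, 10, 1:
  1·m_0 + 4·m_1 + 1·m_2 = 6(Δ_1 - Δ_0) = -48
  1·m_1 + 4·m_2 + 1·m_3 = 6(Δ_2 - Δ_1) = 120
  1·m_2 + 4·m_3 + 1·m_4 = 6(Δ_3 - Δ_2) = -54
Clamped end conditions give two more equations: 2h_0·m_0 + h_0·m_1 = 6(Δ_0 - S'(1)) = 6 and h_3·m_3 + 2h_3·m_4 = 6(S'(5) - Δ_3) = 6.
Solving the tridiagonal system: m_0 = 116/7, m_1 = -190/7, m_2 = 44, m_3 = -202/7, m_4 = 122/7.
On [3, 4], S(x) = -6 + 1/7·(x - 3) + 22·(x - 3)² - 85/7·(x - 3)³.
With (x - 3) = 1/2: S(7/2) = -109/56.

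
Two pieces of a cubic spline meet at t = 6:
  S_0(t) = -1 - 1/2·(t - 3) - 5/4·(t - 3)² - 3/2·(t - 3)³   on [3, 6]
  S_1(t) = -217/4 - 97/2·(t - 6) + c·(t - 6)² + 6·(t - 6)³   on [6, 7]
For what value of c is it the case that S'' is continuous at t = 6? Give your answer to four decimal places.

-14.7500

S_0''(t) = -5/2 - 9·(t - 3), so S_0''(6) = -59/2. On the right, S_1''(6) = 2c, so c = -59/4.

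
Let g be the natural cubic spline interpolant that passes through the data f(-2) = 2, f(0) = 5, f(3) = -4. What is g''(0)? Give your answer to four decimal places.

-2.7000

With m_i denoting the second derivative at x_i, h_i = 2, 3, and Δ_i = (y_(i+1) − y_i)/h_i = 3/2, -3:
  2·m_0 + 10·m_1 + 3·m_2 = 6(Δ_1 - Δ_0) = -27
Natural end conditions: m_0 = m_2 = 0.
Hence m_0 = 0, m_1 = -27/10, m_2 = 0.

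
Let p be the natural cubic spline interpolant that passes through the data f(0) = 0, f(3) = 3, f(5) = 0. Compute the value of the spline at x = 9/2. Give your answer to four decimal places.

0.9844

With M_i denoting the second derivative at x_i, h_i = 3, 2, and Δ_i = (y_(i+1) − y_i)/h_i = 1, -3/2:
  3·M_0 + 10·M_1 + 2·M_2 = 6(Δ_1 - Δ_0) = -15
Natural end conditions: M_0 = M_2 = 0.
Hence M_0 = 0, M_1 = -3/2, M_2 = 0.
On [3, 5], p(x) = 3 - 1/2·(x - 3) - 3/4·(x - 3)² + 1/8·(x - 3)³.
With (x - 3) = 3/2: p(9/2) = 63/64.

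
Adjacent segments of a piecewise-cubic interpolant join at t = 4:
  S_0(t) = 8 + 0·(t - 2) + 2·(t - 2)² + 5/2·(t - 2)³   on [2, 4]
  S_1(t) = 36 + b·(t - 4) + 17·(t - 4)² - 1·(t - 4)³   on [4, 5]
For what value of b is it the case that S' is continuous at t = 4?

38

S_0'(t) = 0 + 4·(t - 2) + 15/2·(t - 2)², so S_0'(4) = 38. On the right, S_1'(4) = b, so b = 38.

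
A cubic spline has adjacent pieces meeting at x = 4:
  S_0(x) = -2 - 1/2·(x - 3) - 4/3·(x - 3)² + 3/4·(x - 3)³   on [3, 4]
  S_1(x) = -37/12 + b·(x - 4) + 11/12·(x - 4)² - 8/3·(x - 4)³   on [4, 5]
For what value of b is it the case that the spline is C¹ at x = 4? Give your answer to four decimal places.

-0.9167

S_0'(x) = -1/2 - 8/3·(x - 3) + 9/4·(x - 3)², so S_0'(4) = -11/12. On the right, S_1'(4) = b, so b = -11/12.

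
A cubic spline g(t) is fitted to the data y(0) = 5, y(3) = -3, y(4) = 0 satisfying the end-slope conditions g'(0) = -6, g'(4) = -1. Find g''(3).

6

Put σ_i = g'' at the i-th knot. Here h = (3, 1) and Δ = (-8/3, 3), so the interior equations h_(i-1)·σ_(i-1) + 2(h_(i-1)+h_i)·σ_i + h_i·σ_(i+1) = 6(Δ_i − Δ_(i-1)) read
  3·σ_0 + 8·σ_1 + 1·σ_2 = 6(Δ_1 - Δ_0) = 34
Clamped end conditions give two more equations: 2h_0·σ_0 + h_0·σ_1 = 6(Δ_0 - g'(0)) = 20 and h_1·σ_1 + 2h_1·σ_2 = 6(g'(4) - Δ_1) = -24.
Hence σ_0 = 1/3, σ_1 = 6, σ_2 = -15.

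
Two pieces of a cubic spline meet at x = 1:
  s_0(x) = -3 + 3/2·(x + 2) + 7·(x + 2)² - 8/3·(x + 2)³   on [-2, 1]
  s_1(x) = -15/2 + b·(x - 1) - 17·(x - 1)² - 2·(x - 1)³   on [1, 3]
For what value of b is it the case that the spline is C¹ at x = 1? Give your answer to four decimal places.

-28.5000

s_0'(x) = 3/2 + 14·(x + 2) - 8·(x + 2)², so s_0'(1) = -57/2. On the right, s_1'(1) = b, so b = -57/2.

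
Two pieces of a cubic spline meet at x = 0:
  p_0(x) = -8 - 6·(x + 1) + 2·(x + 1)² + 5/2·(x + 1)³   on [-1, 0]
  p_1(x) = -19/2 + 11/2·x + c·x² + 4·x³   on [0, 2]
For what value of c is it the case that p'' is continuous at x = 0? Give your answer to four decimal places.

9.5000

p_0''(x) = 4 + 15·(x + 1), so p_0''(0) = 19. On the right, p_1''(0) = 2c, so c = 19/2.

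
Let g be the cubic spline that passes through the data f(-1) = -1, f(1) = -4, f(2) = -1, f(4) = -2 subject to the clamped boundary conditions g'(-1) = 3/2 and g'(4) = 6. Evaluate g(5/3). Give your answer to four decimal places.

Put σ_i = g'' at the i-th knot. Here h = (2, 1, 2) and Δ = (-3/2, 3, -1/2), so the interior equations h_(i-1)·σ_(i-1) + 2(h_(i-1)+h_i)·σ_i + h_i·σ_(i+1) = 6(Δ_i − Δ_(i-1)) read
  2·σ_0 + 6·σ_1 + 1·σ_2 = 6(Δ_1 - Δ_0) = 27
  1·σ_1 + 6·σ_2 + 2·σ_3 = 6(Δ_2 - Δ_1) = -21
Clamped end conditions give two more equations: 2h_0·σ_0 + h_0·σ_1 = 6(Δ_0 - g'(-1)) = -18 and h_2·σ_2 + 2h_2·σ_3 = 6(g'(4) - Δ_2) = 39.
Solving: σ_0 = -291/32, σ_1 = 147/16, σ_2 = -159/16, σ_3 = 471/32.
On [1, 2], g(x) = -4 + 51/32·(x - 1) + 147/32·(x - 1)² - 51/16·(x - 1)³.
With (x - 1) = 2/3: g(5/3) = -265/144.

-1.8403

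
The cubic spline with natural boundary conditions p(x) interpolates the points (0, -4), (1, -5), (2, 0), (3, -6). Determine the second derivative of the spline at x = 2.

-20

Let m_i = p''(x_i). Step sizes h_i = 1, 1, 1; slopes of the chords Δ_i = (y_(i+1) - y_i)/h_i = -1, 5, -6.
  1·m_0 + 4·m_1 + 1·m_2 = 6(Δ_1 - Δ_0) = 36
  1·m_1 + 4·m_2 + 1·m_3 = 6(Δ_2 - Δ_1) = -66
Natural end conditions: m_0 = m_3 = 0.
Solving the tridiagonal system: m_0 = 0, m_1 = 14, m_2 = -20, m_3 = 0.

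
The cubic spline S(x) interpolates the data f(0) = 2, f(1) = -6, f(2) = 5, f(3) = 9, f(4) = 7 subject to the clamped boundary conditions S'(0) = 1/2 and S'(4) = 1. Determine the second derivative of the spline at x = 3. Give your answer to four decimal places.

Write M_i for S''(x_i). With h_i = 1, 1, 1, 1 and divided differences Δ_i = -8, 11, 4, -2, the continuity of S' gives the tridiagonal system
  1·M_0 + 4·M_1 + 1·M_2 = 6(Δ_1 - Δ_0) = 114
  1·M_1 + 4·M_2 + 1·M_3 = 6(Δ_2 - Δ_1) = -42
  1·M_2 + 4·M_3 + 1·M_4 = 6(Δ_3 - Δ_2) = -36
Clamped end conditions give two more equations: 2h_0·M_0 + h_0·M_1 = 6(Δ_0 - S'(0)) = -51 and h_3·M_3 + 2h_3·M_4 = 6(S'(4) - Δ_3) = 18.
Forward elimination and back-substitution give M_0 = -2705/56, M_1 = 1277/28, M_2 = -161/8, M_3 = -199/28, M_4 = 703/56.

-7.1071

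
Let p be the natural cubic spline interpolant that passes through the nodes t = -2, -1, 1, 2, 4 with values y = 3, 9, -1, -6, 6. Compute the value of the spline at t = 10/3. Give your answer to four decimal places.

-0.1027

Write M_i for p''(x_i). With h_i = 1, 2, 1, 2 and divided differences Δ_i = 6, -5, -5, 6, the continuity of p' gives the tridiagonal system
  1·M_0 + 6·M_1 + 2·M_2 = 6(Δ_1 - Δ_0) = -66
  2·M_1 + 6·M_2 + 1·M_3 = 6(Δ_2 - Δ_1) = 0
  1·M_2 + 6·M_3 + 2·M_4 = 6(Δ_3 - Δ_2) = 66
Natural end conditions: M_0 = M_4 = 0.
Hence M_0 = 0, M_1 = -363/31, M_2 = 66/31, M_3 = 330/31, M_4 = 0.
On [2, 4], p(t) = -6 - 34/31·(t - 2) + 165/31·(t - 2)² - 55/62·(t - 2)³.
With (t - 2) = 4/3: p(10/3) = -86/837.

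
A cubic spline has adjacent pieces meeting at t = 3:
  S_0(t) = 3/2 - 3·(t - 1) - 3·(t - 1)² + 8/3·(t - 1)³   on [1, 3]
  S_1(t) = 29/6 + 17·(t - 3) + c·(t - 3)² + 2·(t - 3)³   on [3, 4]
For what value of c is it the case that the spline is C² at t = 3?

S_0''(t) = -6 + 16·(t - 1), so S_0''(3) = 26. On the right, S_1''(3) = 2c, so c = 13.

13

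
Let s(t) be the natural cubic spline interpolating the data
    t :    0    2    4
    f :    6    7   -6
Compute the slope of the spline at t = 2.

Let σ_i = s''(x_i). Step sizes h_i = 2, 2; slopes of the chords Δ_i = (y_(i+1) - y_i)/h_i = 1/2, -13/2.
  2·σ_0 + 8·σ_1 + 2·σ_2 = 6(Δ_1 - Δ_0) = -42
Natural end conditions: σ_0 = σ_2 = 0.
Forward elimination and back-substitution give σ_0 = 0, σ_1 = -21/4, σ_2 = 0.
On [2, 4], s'(t) = b_1 + 2c_1·(t - 2) + 3d_1·(t - 2)² with b_1 = Δ_1 - h_1(2σ_1 + σ_2)/6 = -3, c_1 = σ_1/2 = -21/8, d_1 = (σ_2 - σ_1)/(6h_1) = 7/16. So s'(2) = -3.

-3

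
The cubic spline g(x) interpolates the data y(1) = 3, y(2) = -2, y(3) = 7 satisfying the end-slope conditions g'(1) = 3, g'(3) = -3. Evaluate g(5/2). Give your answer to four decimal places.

Write σ_i for g''(x_i). With h_i = 1, 1 and divided differences Δ_i = -5, 9, the continuity of g' gives the tridiagonal system
  1·σ_0 + 4·σ_1 + 1·σ_2 = 6(Δ_1 - Δ_0) = 84
Clamped end conditions give two more equations: 2h_0·σ_0 + h_0·σ_1 = 6(Δ_0 - g'(1)) = -48 and h_1·σ_1 + 2h_1·σ_2 = 6(g'(3) - Δ_1) = -72.
Solving: σ_0 = -48, σ_1 = 48, σ_2 = -60.
On [2, 3], g(x) = -2 + 3·(x - 2) + 24·(x - 2)² - 18·(x - 2)³.
With (x - 2) = 1/2: g(5/2) = 13/4.

3.2500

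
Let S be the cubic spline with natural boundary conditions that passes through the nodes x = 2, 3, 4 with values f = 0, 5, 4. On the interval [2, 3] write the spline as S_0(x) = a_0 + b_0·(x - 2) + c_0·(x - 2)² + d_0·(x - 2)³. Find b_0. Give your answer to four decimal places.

With M_i denoting the second derivative at x_i, h_i = 1, 1, and Δ_i = (y_(i+1) − y_i)/h_i = 5, -1:
  1·M_0 + 4·M_1 + 1·M_2 = 6(Δ_1 - Δ_0) = -36
Natural end conditions: M_0 = M_2 = 0.
Solving: M_0 = 0, M_1 = -9, M_2 = 0.
On [2, 3], with S_0(x) = a_0 + b_0·(x - 2) + c_0·(x - 2)² + d_0·(x - 2)³: c_0 = M_0/2 = 0, d_0 = (M_1 - M_0)/(6h_0) = -3/2, b_0 = Δ_0 - h_0(2M_0 + M_1)/6 = 13/2.

6.5000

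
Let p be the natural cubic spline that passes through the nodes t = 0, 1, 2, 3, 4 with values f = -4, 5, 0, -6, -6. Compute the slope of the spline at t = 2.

Write m_i for p''(x_i). With h_i = 1, 1, 1, 1 and divided differences Δ_i = 9, -5, -6, 0, the continuity of p' gives the tridiagonal system
  1·m_0 + 4·m_1 + 1·m_2 = 6(Δ_1 - Δ_0) = -84
  1·m_1 + 4·m_2 + 1·m_3 = 6(Δ_2 - Δ_1) = -6
  1·m_2 + 4·m_3 + 1·m_4 = 6(Δ_3 - Δ_2) = 36
Natural end conditions: m_0 = m_4 = 0.
Solving the tridiagonal system: m_0 = 0, m_1 = -150/7, m_2 = 12/7, m_3 = 60/7, m_4 = 0.
On [2, 3], p'(t) = b_2 + 2c_2·(t - 2) + 3d_2·(t - 2)² with b_2 = Δ_2 - h_2(2m_2 + m_3)/6 = -8, c_2 = m_2/2 = 6/7, d_2 = (m_3 - m_2)/(6h_2) = 8/7. So p'(2) = -8.

-8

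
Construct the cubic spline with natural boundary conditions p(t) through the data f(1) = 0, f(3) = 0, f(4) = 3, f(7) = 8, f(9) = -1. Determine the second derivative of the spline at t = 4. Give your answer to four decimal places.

0.0144

Write M_i for p''(x_i). With h_i = 2, 1, 3, 2 and divided differences Δ_i = 0, 3, 5/3, -9/2, the continuity of p' gives the tridiagonal system
  2·M_0 + 6·M_1 + 1·M_2 = 6(Δ_1 - Δ_0) = 18
  1·M_1 + 8·M_2 + 3·M_3 = 6(Δ_2 - Δ_1) = -8
  3·M_2 + 10·M_3 + 2·M_4 = 6(Δ_3 - Δ_2) = -37
Natural end conditions: M_0 = M_4 = 0.
Solving the tridiagonal system: M_0 = 0, M_1 = 1247/416, M_2 = 3/208, M_3 = -1541/416, M_4 = 0.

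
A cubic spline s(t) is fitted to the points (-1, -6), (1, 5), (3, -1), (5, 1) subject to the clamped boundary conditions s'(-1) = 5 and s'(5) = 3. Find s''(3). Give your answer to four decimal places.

With M_i denoting the second derivative at x_i, h_i = 2, 2, 2, and Δ_i = (y_(i+1) − y_i)/h_i = 11/2, -3, 1:
  2·M_0 + 8·M_1 + 2·M_2 = 6(Δ_1 - Δ_0) = -51
  2·M_1 + 8·M_2 + 2·M_3 = 6(Δ_2 - Δ_1) = 24
Clamped end conditions give two more equations: 2h_0·M_0 + h_0·M_1 = 6(Δ_0 - s'(-1)) = 3 and h_2·M_2 + 2h_2·M_3 = 6(s'(5) - Δ_2) = 12.
Hence M_0 = 157/30, M_1 = -269/30, M_2 = 77/15, M_3 = 13/30.

5.1333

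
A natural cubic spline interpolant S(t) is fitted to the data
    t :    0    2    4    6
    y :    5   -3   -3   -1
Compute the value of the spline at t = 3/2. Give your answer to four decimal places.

Put M_i = S'' at the i-th knot. Here h = (2, 2, 2) and Δ = (-4, 0, 1), so the interior equations h_(i-1)·M_(i-1) + 2(h_(i-1)+h_i)·M_i + h_i·M_(i+1) = 6(Δ_i − Δ_(i-1)) read
  2·M_0 + 8·M_1 + 2·M_2 = 6(Δ_1 - Δ_0) = 24
  2·M_1 + 8·M_2 + 2·M_3 = 6(Δ_2 - Δ_1) = 6
Natural end conditions: M_0 = M_3 = 0.
Hence M_0 = 0, M_1 = 3, M_2 = 0, M_3 = 0.
On [0, 2], S(t) = 5 - 5·t + 0·t² + 1/4·t³.
With t = 3/2: S(3/2) = -53/32.

-1.6563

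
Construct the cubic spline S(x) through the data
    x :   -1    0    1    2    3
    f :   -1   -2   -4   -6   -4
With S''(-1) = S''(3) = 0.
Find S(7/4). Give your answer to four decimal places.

Write M_i for S''(x_i). With h_i = 1, 1, 1, 1 and divided differences Δ_i = -1, -2, -2, 2, the continuity of S' gives the tridiagonal system
  1·M_0 + 4·M_1 + 1·M_2 = 6(Δ_1 - Δ_0) = -6
  1·M_1 + 4·M_2 + 1·M_3 = 6(Δ_2 - Δ_1) = 0
  1·M_2 + 4·M_3 + 1·M_4 = 6(Δ_3 - Δ_2) = 24
Natural end conditions: M_0 = M_4 = 0.
Solving the tridiagonal system: M_0 = 0, M_1 = -33/28, M_2 = -9/7, M_3 = 177/28, M_4 = 0.
On [1, 2], S(x) = -4 - 21/8·(x - 1) - 9/14·(x - 1)² + 71/56·(x - 1)³.
With (x - 1) = 3/4: S(7/4) = -20771/3584.

-5.7955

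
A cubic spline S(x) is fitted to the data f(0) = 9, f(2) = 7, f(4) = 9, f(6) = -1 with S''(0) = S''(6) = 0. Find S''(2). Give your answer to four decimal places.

With m_i denoting the second derivative at x_i, h_i = 2, 2, 2, and Δ_i = (y_(i+1) − y_i)/h_i = -1, 1, -5:
  2·m_0 + 8·m_1 + 2·m_2 = 6(Δ_1 - Δ_0) = 12
  2·m_1 + 8·m_2 + 2·m_3 = 6(Δ_2 - Δ_1) = -36
Natural end conditions: m_0 = m_3 = 0.
Solving the tridiagonal system: m_0 = 0, m_1 = 14/5, m_2 = -26/5, m_3 = 0.

2.8000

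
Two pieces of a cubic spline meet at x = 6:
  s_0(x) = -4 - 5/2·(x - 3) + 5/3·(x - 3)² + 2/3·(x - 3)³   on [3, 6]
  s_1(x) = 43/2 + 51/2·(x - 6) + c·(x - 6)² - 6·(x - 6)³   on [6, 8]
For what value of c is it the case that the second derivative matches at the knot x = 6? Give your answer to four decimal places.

7.6667

s_0''(x) = 10/3 + 4·(x - 3), so s_0''(6) = 46/3. On the right, s_1''(6) = 2c, so c = 23/3.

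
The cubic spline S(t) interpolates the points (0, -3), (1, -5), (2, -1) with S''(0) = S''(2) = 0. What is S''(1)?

9

Let m_i = S''(x_i). Step sizes h_i = 1, 1; slopes of the chords Δ_i = (y_(i+1) - y_i)/h_i = -2, 4.
  1·m_0 + 4·m_1 + 1·m_2 = 6(Δ_1 - Δ_0) = 36
Natural end conditions: m_0 = m_2 = 0.
Solving: m_0 = 0, m_1 = 9, m_2 = 0.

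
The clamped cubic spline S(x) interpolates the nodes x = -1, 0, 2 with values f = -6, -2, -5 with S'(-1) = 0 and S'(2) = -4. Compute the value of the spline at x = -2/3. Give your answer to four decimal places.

Write M_i for S''(x_i). With h_i = 1, 2 and divided differences Δ_i = 4, -3/2, the continuity of S' gives the tridiagonal system
  1·M_0 + 6·M_1 + 2·M_2 = 6(Δ_1 - Δ_0) = -33
Clamped end conditions give two more equations: 2h_0·M_0 + h_0·M_1 = 6(Δ_0 - S'(-1)) = 24 and h_1·M_1 + 2h_1·M_2 = 6(S'(2) - Δ_1) = -15.
Solving the tridiagonal system: M_0 = 97/6, M_1 = -25/3, M_2 = 5/12.
On [-1, 0], S(x) = -6 + 0·(x + 1) + 97/12·(x + 1)² - 49/12·(x + 1)³.
With (x + 1) = 1/3: S(-2/3) = -851/162.

-5.2531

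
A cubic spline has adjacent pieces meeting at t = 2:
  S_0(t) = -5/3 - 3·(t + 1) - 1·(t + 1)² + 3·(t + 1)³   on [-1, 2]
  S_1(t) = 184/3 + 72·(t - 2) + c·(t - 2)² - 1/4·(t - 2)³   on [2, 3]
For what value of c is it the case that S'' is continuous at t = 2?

26

S_0''(t) = -2 + 18·(t + 1), so S_0''(2) = 52. On the right, S_1''(2) = 2c, so c = 26.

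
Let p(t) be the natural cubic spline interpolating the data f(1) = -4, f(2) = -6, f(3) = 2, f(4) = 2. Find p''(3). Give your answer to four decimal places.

Let M_i = p''(x_i). Step sizes h_i = 1, 1, 1; slopes of the chords Δ_i = (y_(i+1) - y_i)/h_i = -2, 8, 0.
  1·M_0 + 4·M_1 + 1·M_2 = 6(Δ_1 - Δ_0) = 60
  1·M_1 + 4·M_2 + 1·M_3 = 6(Δ_2 - Δ_1) = -48
Natural end conditions: M_0 = M_3 = 0.
Solving: M_0 = 0, M_1 = 96/5, M_2 = -84/5, M_3 = 0.

-16.8000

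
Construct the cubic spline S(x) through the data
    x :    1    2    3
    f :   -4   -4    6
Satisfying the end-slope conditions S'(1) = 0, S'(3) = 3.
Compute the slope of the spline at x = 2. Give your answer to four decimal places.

6.7500

With M_i denoting the second derivative at x_i, h_i = 1, 1, and Δ_i = (y_(i+1) − y_i)/h_i = 0, 10:
  1·M_0 + 4·M_1 + 1·M_2 = 6(Δ_1 - Δ_0) = 60
Clamped end conditions give two more equations: 2h_0·M_0 + h_0·M_1 = 6(Δ_0 - S'(1)) = 0 and h_1·M_1 + 2h_1·M_2 = 6(S'(3) - Δ_1) = -42.
Solving the tridiagonal system: M_0 = -27/2, M_1 = 27, M_2 = -69/2.
On [2, 3], S'(x) = b_1 + 2c_1·(x - 2) + 3d_1·(x - 2)² with b_1 = Δ_1 - h_1(2M_1 + M_2)/6 = 27/4, c_1 = M_1/2 = 27/2, d_1 = (M_2 - M_1)/(6h_1) = -41/4. So S'(2) = 27/4.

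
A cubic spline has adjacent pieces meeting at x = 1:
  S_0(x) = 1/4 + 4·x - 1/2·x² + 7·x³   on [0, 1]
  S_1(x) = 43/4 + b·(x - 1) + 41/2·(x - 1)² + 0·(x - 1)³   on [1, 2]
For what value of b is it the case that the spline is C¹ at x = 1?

24

S_0'(x) = 4 - 1·x + 21·x², so S_0'(1) = 24. On the right, S_1'(1) = b, so b = 24.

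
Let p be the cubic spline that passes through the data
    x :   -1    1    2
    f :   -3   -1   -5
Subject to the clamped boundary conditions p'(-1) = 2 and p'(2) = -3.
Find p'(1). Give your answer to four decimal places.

-2.8333

Write M_i for p''(x_i). With h_i = 2, 1 and divided differences Δ_i = 1, -4, the continuity of p' gives the tridiagonal system
  2·M_0 + 6·M_1 + 1·M_2 = 6(Δ_1 - Δ_0) = -30
Clamped end conditions give two more equations: 2h_0·M_0 + h_0·M_1 = 6(Δ_0 - p'(-1)) = -6 and h_1·M_1 + 2h_1·M_2 = 6(p'(2) - Δ_1) = 6.
Solving the tridiagonal system: M_0 = 11/6, M_1 = -20/3, M_2 = 19/3.
On [1, 2], p'(x) = b_1 + 2c_1·(x - 1) + 3d_1·(x - 1)² with b_1 = Δ_1 - h_1(2M_1 + M_2)/6 = -17/6, c_1 = M_1/2 = -10/3, d_1 = (M_2 - M_1)/(6h_1) = 13/6. So p'(1) = -17/6.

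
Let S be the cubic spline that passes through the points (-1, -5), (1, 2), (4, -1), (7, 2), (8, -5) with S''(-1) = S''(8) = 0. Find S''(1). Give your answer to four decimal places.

-3.8459

Let M_i = S''(x_i). Step sizes h_i = 2, 3, 3, 1; slopes of the chords Δ_i = (y_(i+1) - y_i)/h_i = 7/2, -1, 1, -7.
  2·M_0 + 10·M_1 + 3·M_2 = 6(Δ_1 - Δ_0) = -27
  3·M_1 + 12·M_2 + 3·M_3 = 6(Δ_2 - Δ_1) = 12
  3·M_2 + 8·M_3 + 1·M_4 = 6(Δ_3 - Δ_2) = -48
Natural end conditions: M_0 = M_4 = 0.
Solving: M_0 = 0, M_1 = -1023/266, M_2 = 508/133, M_3 = -1977/266, M_4 = 0.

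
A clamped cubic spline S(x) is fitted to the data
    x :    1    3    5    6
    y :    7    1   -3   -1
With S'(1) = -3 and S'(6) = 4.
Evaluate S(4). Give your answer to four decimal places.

-1.8043

Put σ_i = S'' at the i-th knot. Here h = (2, 2, 1) and Δ = (-3, -2, 2), so the interior equations h_(i-1)·σ_(i-1) + 2(h_(i-1)+h_i)·σ_i + h_i·σ_(i+1) = 6(Δ_i − Δ_(i-1)) read
  2·σ_0 + 8·σ_1 + 2·σ_2 = 6(Δ_1 - Δ_0) = 6
  2·σ_1 + 6·σ_2 + 1·σ_3 = 6(Δ_2 - Δ_1) = 24
Clamped end conditions give two more equations: 2h_0·σ_0 + h_0·σ_1 = 6(Δ_0 - S'(1)) = 0 and h_2·σ_2 + 2h_2·σ_3 = 6(S'(6) - Δ_2) = 12.
Forward elimination and back-substitution give σ_0 = 1/23, σ_1 = -2/23, σ_2 = 76/23, σ_3 = 100/23.
On [3, 5], S(x) = 1 - 70/23·(x - 3) - 1/23·(x - 3)² + 13/46·(x - 3)³.
With (x - 3) = 1: S(4) = -83/46.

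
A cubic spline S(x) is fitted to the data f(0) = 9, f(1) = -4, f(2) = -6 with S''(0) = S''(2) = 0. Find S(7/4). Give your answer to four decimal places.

Write M_i for S''(x_i). With h_i = 1, 1 and divided differences Δ_i = -13, -2, the continuity of S' gives the tridiagonal system
  1·M_0 + 4·M_1 + 1·M_2 = 6(Δ_1 - Δ_0) = 66
Natural end conditions: M_0 = M_2 = 0.
Solving: M_0 = 0, M_1 = 33/2, M_2 = 0.
On [1, 2], S(x) = -4 - 15/2·(x - 1) + 33/4·(x - 1)² - 11/4·(x - 1)³.
With (x - 1) = 3/4: S(7/4) = -1573/256.

-6.1445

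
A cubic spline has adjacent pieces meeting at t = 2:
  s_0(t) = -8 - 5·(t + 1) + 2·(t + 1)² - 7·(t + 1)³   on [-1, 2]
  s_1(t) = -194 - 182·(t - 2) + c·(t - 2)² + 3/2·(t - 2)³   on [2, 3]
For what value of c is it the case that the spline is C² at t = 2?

-61

s_0''(t) = 4 - 42·(t + 1), so s_0''(2) = -122. On the right, s_1''(2) = 2c, so c = -61.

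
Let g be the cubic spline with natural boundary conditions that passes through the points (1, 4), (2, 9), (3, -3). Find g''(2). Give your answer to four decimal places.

Let m_i = g''(x_i). Step sizes h_i = 1, 1; slopes of the chords Δ_i = (y_(i+1) - y_i)/h_i = 5, -12.
  1·m_0 + 4·m_1 + 1·m_2 = 6(Δ_1 - Δ_0) = -102
Natural end conditions: m_0 = m_2 = 0.
Solving: m_0 = 0, m_1 = -51/2, m_2 = 0.

-25.5000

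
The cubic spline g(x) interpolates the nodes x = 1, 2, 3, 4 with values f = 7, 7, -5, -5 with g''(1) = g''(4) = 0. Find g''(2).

-24

With σ_i denoting the second derivative at x_i, h_i = 1, 1, 1, and Δ_i = (y_(i+1) − y_i)/h_i = 0, -12, 0:
  1·σ_0 + 4·σ_1 + 1·σ_2 = 6(Δ_1 - Δ_0) = -72
  1·σ_1 + 4·σ_2 + 1·σ_3 = 6(Δ_2 - Δ_1) = 72
Natural end conditions: σ_0 = σ_3 = 0.
Solving: σ_0 = 0, σ_1 = -24, σ_2 = 24, σ_3 = 0.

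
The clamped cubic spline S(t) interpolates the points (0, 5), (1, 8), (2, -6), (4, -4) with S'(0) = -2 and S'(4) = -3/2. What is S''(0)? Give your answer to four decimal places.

35.6818

Write σ_i for S''(x_i). With h_i = 1, 1, 2 and divided differences Δ_i = 3, -14, 1, the continuity of S' gives the tridiagonal system
  1·σ_0 + 4·σ_1 + 1·σ_2 = 6(Δ_1 - Δ_0) = -102
  1·σ_1 + 6·σ_2 + 2·σ_3 = 6(Δ_2 - Δ_1) = 90
Clamped end conditions give two more equations: 2h_0·σ_0 + h_0·σ_1 = 6(Δ_0 - S'(0)) = 30 and h_2·σ_2 + 2h_2·σ_3 = 6(S'(4) - Δ_2) = -15.
Solving the tridiagonal system: σ_0 = 785/22, σ_1 = -455/11, σ_2 = 611/22, σ_3 = -194/11.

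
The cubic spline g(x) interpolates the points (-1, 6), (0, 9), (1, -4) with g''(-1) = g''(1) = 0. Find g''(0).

Let σ_i = g''(x_i). Step sizes h_i = 1, 1; slopes of the chords Δ_i = (y_(i+1) - y_i)/h_i = 3, -13.
  1·σ_0 + 4·σ_1 + 1·σ_2 = 6(Δ_1 - Δ_0) = -96
Natural end conditions: σ_0 = σ_2 = 0.
Solving the tridiagonal system: σ_0 = 0, σ_1 = -24, σ_2 = 0.

-24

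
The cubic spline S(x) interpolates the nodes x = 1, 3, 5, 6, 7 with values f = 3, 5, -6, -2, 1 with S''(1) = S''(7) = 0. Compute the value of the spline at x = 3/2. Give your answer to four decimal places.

Put M_i = S'' at the i-th knot. Here h = (2, 2, 1, 1) and Δ = (1, -11/2, 4, 3), so the interior equations h_(i-1)·M_(i-1) + 2(h_(i-1)+h_i)·M_i + h_i·M_(i+1) = 6(Δ_i − Δ_(i-1)) read
  2·M_0 + 8·M_1 + 2·M_2 = 6(Δ_1 - Δ_0) = -39
  2·M_1 + 6·M_2 + 1·M_3 = 6(Δ_2 - Δ_1) = 57
  1·M_2 + 4·M_3 + 1·M_4 = 6(Δ_3 - Δ_2) = -6
Natural end conditions: M_0 = M_4 = 0.
Solving the tridiagonal system: M_0 = 0, M_1 = -65/8, M_2 = 13, M_3 = -19/4, M_4 = 0.
On [1, 3], S(x) = 3 + 89/24·(x - 1) + 0·(x - 1)² - 65/96·(x - 1)³.
With (x - 1) = 1/2: S(3/2) = 1221/256.

4.7695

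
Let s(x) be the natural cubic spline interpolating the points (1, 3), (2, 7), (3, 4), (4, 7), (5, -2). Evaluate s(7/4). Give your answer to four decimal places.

Put σ_i = s'' at the i-th knot. Here h = (1, 1, 1, 1) and Δ = (4, -3, 3, -9), so the interior equations h_(i-1)·σ_(i-1) + 2(h_(i-1)+h_i)·σ_i + h_i·σ_(i+1) = 6(Δ_i − Δ_(i-1)) read
  1·σ_0 + 4·σ_1 + 1·σ_2 = 6(Δ_1 - Δ_0) = -42
  1·σ_1 + 4·σ_2 + 1·σ_3 = 6(Δ_2 - Δ_1) = 36
  1·σ_2 + 4·σ_3 + 1·σ_4 = 6(Δ_3 - Δ_2) = -72
Natural end conditions: σ_0 = σ_4 = 0.
Solving: σ_0 = 0, σ_1 = -423/28, σ_2 = 129/7, σ_3 = -633/28, σ_4 = 0.
On [1, 2], s(x) = 3 + 365/56·(x - 1) + 0·(x - 1)² - 141/56·(x - 1)³.
With (x - 1) = 3/4: s(7/4) = 3495/512.

6.8262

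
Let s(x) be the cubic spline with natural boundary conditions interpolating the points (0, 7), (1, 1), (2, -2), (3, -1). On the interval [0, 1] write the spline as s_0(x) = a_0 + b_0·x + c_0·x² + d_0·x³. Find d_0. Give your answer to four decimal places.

Let m_i = s''(x_i). Step sizes h_i = 1, 1, 1; slopes of the chords Δ_i = (y_(i+1) - y_i)/h_i = -6, -3, 1.
  1·m_0 + 4·m_1 + 1·m_2 = 6(Δ_1 - Δ_0) = 18
  1·m_1 + 4·m_2 + 1·m_3 = 6(Δ_2 - Δ_1) = 24
Natural end conditions: m_0 = m_3 = 0.
Solving the tridiagonal system: m_0 = 0, m_1 = 16/5, m_2 = 26/5, m_3 = 0.
On [0, 1], with s_0(x) = a_0 + b_0·x + c_0·x² + d_0·x³: c_0 = m_0/2 = 0, d_0 = (m_1 - m_0)/(6h_0) = 8/15, b_0 = Δ_0 - h_0(2m_0 + m_1)/6 = -98/15.

0.5333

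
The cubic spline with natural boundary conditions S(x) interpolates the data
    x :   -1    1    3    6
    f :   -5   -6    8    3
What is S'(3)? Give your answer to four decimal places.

4.9912

Write M_i for S''(x_i). With h_i = 2, 2, 3 and divided differences Δ_i = -1/2, 7, -5/3, the continuity of S' gives the tridiagonal system
  2·M_0 + 8·M_1 + 2·M_2 = 6(Δ_1 - Δ_0) = 45
  2·M_1 + 10·M_2 + 3·M_3 = 6(Δ_2 - Δ_1) = -52
Natural end conditions: M_0 = M_3 = 0.
Solving: M_0 = 0, M_1 = 277/38, M_2 = -253/38, M_3 = 0.
On [3, 6], S'(x) = b_2 + 2c_2·(x - 3) + 3d_2·(x - 3)² with b_2 = Δ_2 - h_2(2M_2 + M_3)/6 = 569/114, c_2 = M_2/2 = -253/76, d_2 = (M_3 - M_2)/(6h_2) = 253/684. So S'(3) = 569/114.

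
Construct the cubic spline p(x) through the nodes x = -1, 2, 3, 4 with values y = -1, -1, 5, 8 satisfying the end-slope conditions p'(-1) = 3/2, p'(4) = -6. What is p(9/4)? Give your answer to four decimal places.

Put m_i = p'' at the i-th knot. Here h = (3, 1, 1) and Δ = (0, 6, 3), so the interior equations h_(i-1)·m_(i-1) + 2(h_(i-1)+h_i)·m_i + h_i·m_(i+1) = 6(Δ_i − Δ_(i-1)) read
  3·m_0 + 8·m_1 + 1·m_2 = 6(Δ_1 - Δ_0) = 36
  1·m_1 + 4·m_2 + 1·m_3 = 6(Δ_2 - Δ_1) = -18
Clamped end conditions give two more equations: 2h_0·m_0 + h_0·m_1 = 6(Δ_0 - p'(-1)) = -9 and h_2·m_2 + 2h_2·m_3 = 6(p'(4) - Δ_2) = -54.
Forward elimination and back-substitution give m_0 = -132/29, m_1 = 177/29, m_2 = 24/29, m_3 = -795/29.
On [2, 3], p(x) = -1 + 111/29·(x - 2) + 177/58·(x - 2)² - 51/58·(x - 2)³.
With (x - 2) = 1/4: p(9/4) = 497/3712.

0.1339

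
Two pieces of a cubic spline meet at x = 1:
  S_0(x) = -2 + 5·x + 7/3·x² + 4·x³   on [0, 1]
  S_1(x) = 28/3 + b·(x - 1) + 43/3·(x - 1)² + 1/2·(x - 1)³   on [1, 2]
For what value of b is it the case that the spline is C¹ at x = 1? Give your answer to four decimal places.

S_0'(x) = 5 + 14/3·x + 12·x², so S_0'(1) = 65/3. On the right, S_1'(1) = b, so b = 65/3.

21.6667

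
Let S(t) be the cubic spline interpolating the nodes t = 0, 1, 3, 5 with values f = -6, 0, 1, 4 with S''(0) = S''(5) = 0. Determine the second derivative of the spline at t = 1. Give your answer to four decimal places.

With σ_i denoting the second derivative at x_i, h_i = 1, 2, 2, and Δ_i = (y_(i+1) − y_i)/h_i = 6, 1/2, 3/2:
  1·σ_0 + 6·σ_1 + 2·σ_2 = 6(Δ_1 - Δ_0) = -33
  2·σ_1 + 8·σ_2 + 2·σ_3 = 6(Δ_2 - Δ_1) = 6
Natural end conditions: σ_0 = σ_3 = 0.
Solving the tridiagonal system: σ_0 = 0, σ_1 = -69/11, σ_2 = 51/22, σ_3 = 0.

-6.2727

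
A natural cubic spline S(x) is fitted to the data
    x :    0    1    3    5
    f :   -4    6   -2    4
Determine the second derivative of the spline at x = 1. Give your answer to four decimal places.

Let M_i = S''(x_i). Step sizes h_i = 1, 2, 2; slopes of the chords Δ_i = (y_(i+1) - y_i)/h_i = 10, -4, 3.
  1·M_0 + 6·M_1 + 2·M_2 = 6(Δ_1 - Δ_0) = -84
  2·M_1 + 8·M_2 + 2·M_3 = 6(Δ_2 - Δ_1) = 42
Natural end conditions: M_0 = M_3 = 0.
Hence M_0 = 0, M_1 = -189/11, M_2 = 105/11, M_3 = 0.

-17.1818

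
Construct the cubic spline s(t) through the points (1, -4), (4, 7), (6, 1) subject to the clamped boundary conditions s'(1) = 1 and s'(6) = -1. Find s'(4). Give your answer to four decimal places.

-0.4000

Put M_i = s'' at the i-th knot. Here h = (3, 2) and Δ = (11/3, -3), so the interior equations h_(i-1)·M_(i-1) + 2(h_(i-1)+h_i)·M_i + h_i·M_(i+1) = 6(Δ_i − Δ_(i-1)) read
  3·M_0 + 10·M_1 + 2·M_2 = 6(Δ_1 - Δ_0) = -40
Clamped end conditions give two more equations: 2h_0·M_0 + h_0·M_1 = 6(Δ_0 - s'(1)) = 16 and h_1·M_1 + 2h_1·M_2 = 6(s'(6) - Δ_1) = 12.
Solving the tridiagonal system: M_0 = 94/15, M_1 = -36/5, M_2 = 33/5.
On [4, 6], s'(t) = b_1 + 2c_1·(t - 4) + 3d_1·(t - 4)² with b_1 = Δ_1 - h_1(2M_1 + M_2)/6 = -2/5, c_1 = M_1/2 = -18/5, d_1 = (M_2 - M_1)/(6h_1) = 23/20. So s'(4) = -2/5.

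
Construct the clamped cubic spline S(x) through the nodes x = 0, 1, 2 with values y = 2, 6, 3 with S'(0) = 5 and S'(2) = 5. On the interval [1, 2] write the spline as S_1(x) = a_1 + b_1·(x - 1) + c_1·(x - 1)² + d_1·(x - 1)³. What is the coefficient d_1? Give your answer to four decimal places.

Put m_i = S'' at the i-th knot. Here h = (1, 1) and Δ = (4, -3), so the interior equations h_(i-1)·m_(i-1) + 2(h_(i-1)+h_i)·m_i + h_i·m_(i+1) = 6(Δ_i − Δ_(i-1)) read
  1·m_0 + 4·m_1 + 1·m_2 = 6(Δ_1 - Δ_0) = -42
Clamped end conditions give two more equations: 2h_0·m_0 + h_0·m_1 = 6(Δ_0 - S'(0)) = -6 and h_1·m_1 + 2h_1·m_2 = 6(S'(2) - Δ_1) = 48.
Solving the tridiagonal system: m_0 = 15/2, m_1 = -21, m_2 = 69/2.
On [1, 2], with S_1(x) = a_1 + b_1·(x - 1) + c_1·(x - 1)² + d_1·(x - 1)³: c_1 = m_1/2 = -21/2, d_1 = (m_2 - m_1)/(6h_1) = 37/4, b_1 = Δ_1 - h_1(2m_1 + m_2)/6 = -7/4.

9.2500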